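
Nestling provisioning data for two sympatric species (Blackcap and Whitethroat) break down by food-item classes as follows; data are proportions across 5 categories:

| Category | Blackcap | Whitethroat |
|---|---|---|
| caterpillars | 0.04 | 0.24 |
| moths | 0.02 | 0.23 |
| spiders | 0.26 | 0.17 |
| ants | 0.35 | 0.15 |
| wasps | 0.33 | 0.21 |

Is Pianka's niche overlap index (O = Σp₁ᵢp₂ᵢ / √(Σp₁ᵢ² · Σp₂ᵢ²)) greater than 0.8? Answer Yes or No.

No

Σ p₁ᵢp₂ᵢ = 0.0096 + 0.0046 + 0.0442 + 0.0525 + 0.0693 = 0.1802
Σp_1ᵢ² = 0.04² + 0.02² + 0.26² + 0.35² + 0.33² = 0.0016 + 0.0004 + 0.0676 + 0.1225 + 0.1089 = 0.3010
Σp_2ᵢ² = 0.24² + 0.23² + 0.17² + 0.15² + 0.21² = 0.0576 + 0.0529 + 0.0289 + 0.0225 + 0.0441 = 0.2060
O = 0.1802 / √(0.3010 × 0.2060) = 0.1802 / 0.24901 = 0.7237
O = 0.7237 < 0.8 → No.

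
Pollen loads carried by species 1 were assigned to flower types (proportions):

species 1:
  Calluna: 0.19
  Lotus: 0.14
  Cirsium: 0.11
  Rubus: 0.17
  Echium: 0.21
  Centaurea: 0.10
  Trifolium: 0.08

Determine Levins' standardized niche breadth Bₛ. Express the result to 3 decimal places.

Σpᵢ² = 0.19² + 0.14² + 0.11² + 0.17² + 0.21² + 0.10² + 0.08² = 0.0361 + 0.0196 + 0.0121 + 0.0289 + 0.0441 + 0.0100 + 0.0064 = 0.1572
B = 1 / 0.1572 = 6.36132
Bₛ = (B − 1)/(n − 1) = (6.36132 − 1)/(7 − 1) = 5.36132/6 = 0.89355

0.894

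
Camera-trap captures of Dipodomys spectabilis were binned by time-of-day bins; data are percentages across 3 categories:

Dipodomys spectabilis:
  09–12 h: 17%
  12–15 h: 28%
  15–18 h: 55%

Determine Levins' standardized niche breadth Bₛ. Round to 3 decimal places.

0.720

Convert percentages to proportions (divide by 100).
Σpᵢ² = 0.17² + 0.28² + 0.55² = 0.0289 + 0.0784 + 0.3025 = 0.4098
B = 1 / 0.4098 = 2.44021
Bₛ = (B − 1)/(n − 1) = (2.44021 − 1)/(3 − 1) = 1.44021/2 = 0.72011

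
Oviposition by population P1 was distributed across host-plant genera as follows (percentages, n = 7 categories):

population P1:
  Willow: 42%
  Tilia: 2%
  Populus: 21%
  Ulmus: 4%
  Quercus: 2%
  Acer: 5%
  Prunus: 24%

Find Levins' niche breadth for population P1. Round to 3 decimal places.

3.534

Convert percentages to proportions (divide by 100).
Σpᵢ² = 0.42² + 0.02² + 0.21² + 0.04² + 0.02² + 0.05² + 0.24² = 0.1764 + 0.0004 + 0.0441 + 0.0016 + 0.0004 + 0.0025 + 0.0576 = 0.2830
B = 1 / 0.2830 = 3.53357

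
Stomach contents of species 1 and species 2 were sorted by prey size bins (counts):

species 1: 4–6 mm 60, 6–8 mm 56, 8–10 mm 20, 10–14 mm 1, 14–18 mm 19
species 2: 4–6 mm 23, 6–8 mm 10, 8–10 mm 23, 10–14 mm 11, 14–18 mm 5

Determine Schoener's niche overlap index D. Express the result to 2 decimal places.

Proportions for species 1 (n=156): 60/156=0.3846, 56/156=0.3590, 20/156=0.1282, 1/156=0.0064, 19/156=0.1218
Proportions for species 2 (n=72): 23/72=0.3194, 10/72=0.1389, 23/72=0.3194, 11/72=0.1528, 5/72=0.0694
Σ|p₁ᵢ − p₂ᵢ| = 0.0652 + 0.2201 + 0.1912 + 0.1464 + 0.0524 = 0.6753
D = 1 − ½ × 0.6753 = 1 − 0.33765 = 0.66235

0.66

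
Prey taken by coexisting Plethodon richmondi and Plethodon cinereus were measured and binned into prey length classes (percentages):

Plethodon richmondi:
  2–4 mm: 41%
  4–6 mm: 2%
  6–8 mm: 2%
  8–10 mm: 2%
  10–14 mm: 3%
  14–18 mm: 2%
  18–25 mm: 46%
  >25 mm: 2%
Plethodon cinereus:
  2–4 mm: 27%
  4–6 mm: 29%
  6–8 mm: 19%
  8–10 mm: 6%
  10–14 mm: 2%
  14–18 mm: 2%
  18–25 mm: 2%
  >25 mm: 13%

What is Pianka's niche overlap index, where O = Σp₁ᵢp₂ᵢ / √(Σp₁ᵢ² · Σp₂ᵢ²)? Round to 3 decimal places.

0.468

Convert percentages to proportions (divide by 100).
Σ p₁ᵢp₂ᵢ = 0.1107 + 0.0058 + 0.0038 + 0.0012 + 0.0006 + 0.0004 + 0.0092 + 0.0026 = 0.1343
Σp_1ᵢ² = 0.41² + 0.02² + 0.02² + 0.02² + 0.03² + 0.02² + 0.46² + 0.02² = 0.1681 + 0.0004 + 0.0004 + 0.0004 + 0.0009 + 0.0004 + 0.2116 + 0.0004 = 0.3826
Σp_2ᵢ² = 0.27² + 0.29² + 0.19² + 0.06² + 0.02² + 0.02² + 0.02² + 0.13² = 0.0729 + 0.0841 + 0.0361 + 0.0036 + 0.0004 + 0.0004 + 0.0004 + 0.0169 = 0.2148
O = 0.1343 / √(0.3826 × 0.2148) = 0.1343 / 0.286675 = 0.46847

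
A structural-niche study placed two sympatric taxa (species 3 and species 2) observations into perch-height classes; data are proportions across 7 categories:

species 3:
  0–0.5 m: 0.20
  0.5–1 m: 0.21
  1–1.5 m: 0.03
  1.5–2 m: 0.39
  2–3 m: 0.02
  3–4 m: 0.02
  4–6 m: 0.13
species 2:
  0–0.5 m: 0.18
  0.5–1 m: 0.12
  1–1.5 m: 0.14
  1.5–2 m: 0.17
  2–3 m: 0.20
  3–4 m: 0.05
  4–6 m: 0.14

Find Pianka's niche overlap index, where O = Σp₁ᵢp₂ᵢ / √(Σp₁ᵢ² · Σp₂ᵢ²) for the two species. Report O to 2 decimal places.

Σ p₁ᵢp₂ᵢ = 0.0360 + 0.0252 + 0.0042 + 0.0663 + 0.0040 + 0.0010 + 0.0182 = 0.1549
Σp_1ᵢ² = 0.20² + 0.21² + 0.03² + 0.39² + 0.02² + 0.02² + 0.13² = 0.0400 + 0.0441 + 0.0009 + 0.1521 + 0.0004 + 0.0004 + 0.0169 = 0.2548
Σp_2ᵢ² = 0.18² + 0.12² + 0.14² + 0.17² + 0.20² + 0.05² + 0.14² = 0.0324 + 0.0144 + 0.0196 + 0.0289 + 0.0400 + 0.0025 + 0.0196 = 0.1574
O = 0.1549 / √(0.2548 × 0.1574) = 0.1549 / 0.20026 = 0.7735

0.77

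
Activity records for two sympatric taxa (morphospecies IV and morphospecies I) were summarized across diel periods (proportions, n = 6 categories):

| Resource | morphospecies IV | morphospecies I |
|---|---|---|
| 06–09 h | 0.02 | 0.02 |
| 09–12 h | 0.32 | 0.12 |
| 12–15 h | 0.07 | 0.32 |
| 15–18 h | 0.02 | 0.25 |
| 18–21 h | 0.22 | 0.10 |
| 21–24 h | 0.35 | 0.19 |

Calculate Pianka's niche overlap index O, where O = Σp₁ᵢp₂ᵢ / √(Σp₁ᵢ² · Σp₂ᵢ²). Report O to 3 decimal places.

0.616

Σ p₁ᵢp₂ᵢ = 0.0004 + 0.0384 + 0.0224 + 0.0050 + 0.0220 + 0.0665 = 0.1547
Σp_1ᵢ² = 0.02² + 0.32² + 0.07² + 0.02² + 0.22² + 0.35² = 0.0004 + 0.1024 + 0.0049 + 0.0004 + 0.0484 + 0.1225 = 0.2790
Σp_2ᵢ² = 0.02² + 0.12² + 0.32² + 0.25² + 0.10² + 0.19² = 0.0004 + 0.0144 + 0.1024 + 0.0625 + 0.0100 + 0.0361 = 0.2258
O = 0.1547 / √(0.2790 × 0.2258) = 0.1547 / 0.250994 = 0.61635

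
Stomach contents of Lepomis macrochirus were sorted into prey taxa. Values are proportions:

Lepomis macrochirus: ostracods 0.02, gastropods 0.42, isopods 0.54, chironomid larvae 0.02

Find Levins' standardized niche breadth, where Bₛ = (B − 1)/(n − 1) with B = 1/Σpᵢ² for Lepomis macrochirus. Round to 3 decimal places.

0.378

Σpᵢ² = 0.02² + 0.42² + 0.54² + 0.02² = 0.0004 + 0.1764 + 0.2916 + 0.0004 = 0.4688
B = 1 / 0.4688 = 2.13311
Bₛ = (B − 1)/(n − 1) = (2.13311 − 1)/(4 − 1) = 1.13311/3 = 0.37770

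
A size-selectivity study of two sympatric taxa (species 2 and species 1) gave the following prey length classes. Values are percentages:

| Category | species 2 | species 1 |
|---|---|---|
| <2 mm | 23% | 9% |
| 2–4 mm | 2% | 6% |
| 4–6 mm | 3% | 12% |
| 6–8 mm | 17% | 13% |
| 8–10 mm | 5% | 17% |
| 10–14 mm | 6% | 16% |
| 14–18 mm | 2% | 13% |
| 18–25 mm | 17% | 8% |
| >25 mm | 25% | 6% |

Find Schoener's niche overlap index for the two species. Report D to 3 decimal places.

Convert percentages to proportions (divide by 100).
Σ|p₁ᵢ − p₂ᵢ| = 0.14 + 0.04 + 0.09 + 0.04 + 0.12 + 0.10 + 0.11 + 0.09 + 0.19 = 0.92
D = 1 − ½ × 0.92 = 1 − 0.460 = 0.54000

0.540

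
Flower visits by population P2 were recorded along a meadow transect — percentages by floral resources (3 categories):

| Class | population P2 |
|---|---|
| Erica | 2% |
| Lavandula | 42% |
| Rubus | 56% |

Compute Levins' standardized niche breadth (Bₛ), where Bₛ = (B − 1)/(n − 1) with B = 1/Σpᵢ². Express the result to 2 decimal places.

0.52

Convert percentages to proportions (divide by 100).
Σpᵢ² = 0.02² + 0.42² + 0.56² = 0.0004 + 0.1764 + 0.3136 = 0.4904
B = 1 / 0.4904 = 2.0392
Bₛ = (B − 1)/(n − 1) = (2.0392 − 1)/(3 − 1) = 1.0392/2 = 0.5196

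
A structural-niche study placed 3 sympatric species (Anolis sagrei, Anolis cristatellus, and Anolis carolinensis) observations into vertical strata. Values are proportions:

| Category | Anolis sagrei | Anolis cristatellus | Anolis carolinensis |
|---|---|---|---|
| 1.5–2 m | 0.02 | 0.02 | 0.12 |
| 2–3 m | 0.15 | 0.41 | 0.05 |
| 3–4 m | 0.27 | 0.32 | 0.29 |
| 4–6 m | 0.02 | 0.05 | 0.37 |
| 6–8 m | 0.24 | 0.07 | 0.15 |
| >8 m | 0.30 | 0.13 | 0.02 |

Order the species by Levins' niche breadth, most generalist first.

Anolis sagrei > Anolis carolinensis > Anolis cristatellus

Σp_sagrᵢ² = 0.02² + 0.15² + 0.27² + 0.02² + 0.24² + 0.30² = 0.0004 + 0.0225 + 0.0729 + 0.0004 + 0.0576 + 0.0900 = 0.2438
B_sagr = 1 / 0.2438 = 4.1017
Σp_crisᵢ² = 0.02² + 0.41² + 0.32² + 0.05² + 0.07² + 0.13² = 0.0004 + 0.1681 + 0.1024 + 0.0025 + 0.0049 + 0.0169 = 0.2952
B_cris = 1 / 0.2952 = 3.3875
Σp_caroᵢ² = 0.12² + 0.05² + 0.29² + 0.37² + 0.15² + 0.02² = 0.0144 + 0.0025 + 0.0841 + 0.1369 + 0.0225 + 0.0004 = 0.2608
B_caro = 1 / 0.2608 = 3.8344
Ranking by B (broadest → narrowest): Anolis sagrei (4.10) > Anolis carolinensis (3.83) > Anolis cristatellus (3.39)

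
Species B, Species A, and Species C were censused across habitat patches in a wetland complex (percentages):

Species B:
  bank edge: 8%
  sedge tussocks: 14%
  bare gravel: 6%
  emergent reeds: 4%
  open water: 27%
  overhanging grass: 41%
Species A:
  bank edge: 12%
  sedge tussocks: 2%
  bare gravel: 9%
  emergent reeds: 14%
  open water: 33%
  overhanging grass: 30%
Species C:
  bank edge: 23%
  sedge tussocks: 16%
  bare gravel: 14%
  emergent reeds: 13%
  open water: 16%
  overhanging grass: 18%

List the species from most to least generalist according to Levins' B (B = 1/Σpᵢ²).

Species C > Species A > Species B

Convert percentages to proportions (divide by 100).
Σp_Bᵢ² = 0.08² + 0.14² + 0.06² + 0.04² + 0.27² + 0.41² = 0.0064 + 0.0196 + 0.0036 + 0.0016 + 0.0729 + 0.1681 = 0.2722
B_B = 1 / 0.2722 = 3.6738
Σp_Aᵢ² = 0.12² + 0.02² + 0.09² + 0.14² + 0.33² + 0.30² = 0.0144 + 0.0004 + 0.0081 + 0.0196 + 0.1089 + 0.0900 = 0.2414
B_A = 1 / 0.2414 = 4.1425
Σp_Cᵢ² = 0.23² + 0.16² + 0.14² + 0.13² + 0.16² + 0.18² = 0.0529 + 0.0256 + 0.0196 + 0.0169 + 0.0256 + 0.0324 = 0.1730
B_C = 1 / 0.1730 = 5.7803
Ranking by B (broadest → narrowest): Species C (5.78) > Species A (4.14) > Species B (3.67)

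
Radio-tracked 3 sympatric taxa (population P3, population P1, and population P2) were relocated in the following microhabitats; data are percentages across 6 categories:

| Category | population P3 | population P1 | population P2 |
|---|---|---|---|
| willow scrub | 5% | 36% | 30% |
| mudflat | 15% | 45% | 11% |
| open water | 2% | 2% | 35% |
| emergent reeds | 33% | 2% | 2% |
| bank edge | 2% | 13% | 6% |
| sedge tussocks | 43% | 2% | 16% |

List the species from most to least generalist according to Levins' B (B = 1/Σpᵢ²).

Convert percentages to proportions (divide by 100).
Σp_P3ᵢ² = 0.05² + 0.15² + 0.02² + 0.33² + 0.02² + 0.43² = 0.0025 + 0.0225 + 0.0004 + 0.1089 + 0.0004 + 0.1849 = 0.3196
B_P3 = 1 / 0.3196 = 3.1289
Σp_P1ᵢ² = 0.36² + 0.45² + 0.02² + 0.02² + 0.13² + 0.02² = 0.1296 + 0.2025 + 0.0004 + 0.0004 + 0.0169 + 0.0004 = 0.3502
B_P1 = 1 / 0.3502 = 2.8555
Σp_P2ᵢ² = 0.30² + 0.11² + 0.35² + 0.02² + 0.06² + 0.16² = 0.0900 + 0.0121 + 0.1225 + 0.0004 + 0.0036 + 0.0256 = 0.2542
B_P2 = 1 / 0.2542 = 3.9339
Ranking by B (broadest → narrowest): population P2 (3.93) > population P3 (3.13) > population P1 (2.86)

population P2 > population P3 > population P1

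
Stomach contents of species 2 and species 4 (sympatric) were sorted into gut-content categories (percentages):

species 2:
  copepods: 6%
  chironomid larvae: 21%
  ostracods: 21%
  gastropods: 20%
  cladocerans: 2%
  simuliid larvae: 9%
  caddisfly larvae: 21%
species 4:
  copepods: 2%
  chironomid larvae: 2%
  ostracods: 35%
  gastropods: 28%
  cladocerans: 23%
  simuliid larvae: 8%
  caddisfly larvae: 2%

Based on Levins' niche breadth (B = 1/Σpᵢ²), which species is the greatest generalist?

species 2

Convert percentages to proportions (divide by 100).
Σp_2ᵢ² = 0.06² + 0.21² + 0.21² + 0.20² + 0.02² + 0.09² + 0.21² = 0.0036 + 0.0441 + 0.0441 + 0.0400 + 0.0004 + 0.0081 + 0.0441 = 0.1844
B_2 = 1 / 0.1844 = 5.4230
Σp_4ᵢ² = 0.02² + 0.02² + 0.35² + 0.28² + 0.23² + 0.08² + 0.02² = 0.0004 + 0.0004 + 0.1225 + 0.0784 + 0.0529 + 0.0064 + 0.0004 = 0.2614
B_4 = 1 / 0.2614 = 3.8256
Highest B → broadest niche (most generalist): species 2 (B = 5.42).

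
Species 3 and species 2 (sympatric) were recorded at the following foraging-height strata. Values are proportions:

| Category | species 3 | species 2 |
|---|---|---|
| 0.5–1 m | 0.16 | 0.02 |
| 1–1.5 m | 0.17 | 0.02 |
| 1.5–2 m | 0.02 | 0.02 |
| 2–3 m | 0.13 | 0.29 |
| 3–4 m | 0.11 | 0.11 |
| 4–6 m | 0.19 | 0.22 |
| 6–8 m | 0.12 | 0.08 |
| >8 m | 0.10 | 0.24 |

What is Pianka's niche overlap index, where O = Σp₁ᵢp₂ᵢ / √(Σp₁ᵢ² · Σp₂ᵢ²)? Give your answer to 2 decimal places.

0.76

Σ p₁ᵢp₂ᵢ = 0.0032 + 0.0034 + 0.0004 + 0.0377 + 0.0121 + 0.0418 + 0.0096 + 0.0240 = 0.1322
Σp_1ᵢ² = 0.16² + 0.17² + 0.02² + 0.13² + 0.11² + 0.19² + 0.12² + 0.10² = 0.0256 + 0.0289 + 0.0004 + 0.0169 + 0.0121 + 0.0361 + 0.0144 + 0.0100 = 0.1444
Σp_2ᵢ² = 0.02² + 0.02² + 0.02² + 0.29² + 0.11² + 0.22² + 0.08² + 0.24² = 0.0004 + 0.0004 + 0.0004 + 0.0841 + 0.0121 + 0.0484 + 0.0064 + 0.0576 = 0.2098
O = 0.1322 / √(0.1444 × 0.2098) = 0.1322 / 0.17405 = 0.7596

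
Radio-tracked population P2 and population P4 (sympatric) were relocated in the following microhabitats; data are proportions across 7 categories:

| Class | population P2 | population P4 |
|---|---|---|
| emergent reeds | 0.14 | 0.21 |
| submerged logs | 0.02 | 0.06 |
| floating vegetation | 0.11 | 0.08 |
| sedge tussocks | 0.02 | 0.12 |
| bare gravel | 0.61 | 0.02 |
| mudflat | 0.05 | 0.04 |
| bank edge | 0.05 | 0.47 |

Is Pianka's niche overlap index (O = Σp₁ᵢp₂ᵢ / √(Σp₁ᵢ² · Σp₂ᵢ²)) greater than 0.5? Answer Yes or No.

Σ p₁ᵢp₂ᵢ = 0.0294 + 0.0012 + 0.0088 + 0.0024 + 0.0122 + 0.0020 + 0.0235 = 0.0795
Σp_1ᵢ² = 0.14² + 0.02² + 0.11² + 0.02² + 0.61² + 0.05² + 0.05² = 0.0196 + 0.0004 + 0.0121 + 0.0004 + 0.3721 + 0.0025 + 0.0025 = 0.4096
Σp_2ᵢ² = 0.21² + 0.06² + 0.08² + 0.12² + 0.02² + 0.04² + 0.47² = 0.0441 + 0.0036 + 0.0064 + 0.0144 + 0.0004 + 0.0016 + 0.2209 = 0.2914
O = 0.0795 / √(0.4096 × 0.2914) = 0.0795 / 0.34548 = 0.2301
O = 0.2301 < 0.5 → No.

No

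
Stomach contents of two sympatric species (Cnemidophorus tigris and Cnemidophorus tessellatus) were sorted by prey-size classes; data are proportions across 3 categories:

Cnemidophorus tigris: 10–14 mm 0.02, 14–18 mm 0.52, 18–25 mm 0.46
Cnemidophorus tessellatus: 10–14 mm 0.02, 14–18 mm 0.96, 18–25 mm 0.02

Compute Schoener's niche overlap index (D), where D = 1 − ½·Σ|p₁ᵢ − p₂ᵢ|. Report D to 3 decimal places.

Σ|p₁ᵢ − p₂ᵢ| = 0.00 + 0.44 + 0.44 = 0.88
D = 1 − ½ × 0.88 = 1 − 0.440 = 0.56000

0.560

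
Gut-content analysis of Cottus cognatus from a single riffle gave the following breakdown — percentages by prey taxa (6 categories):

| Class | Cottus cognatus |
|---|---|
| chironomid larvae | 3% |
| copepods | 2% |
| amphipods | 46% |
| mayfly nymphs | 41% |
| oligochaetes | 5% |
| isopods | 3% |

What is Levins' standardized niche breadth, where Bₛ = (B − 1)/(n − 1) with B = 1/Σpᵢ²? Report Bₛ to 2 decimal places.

0.32

Convert percentages to proportions (divide by 100).
Σpᵢ² = 0.03² + 0.02² + 0.46² + 0.41² + 0.05² + 0.03² = 0.0009 + 0.0004 + 0.2116 + 0.1681 + 0.0025 + 0.0009 = 0.3844
B = 1 / 0.3844 = 2.6015
Bₛ = (B − 1)/(n − 1) = (2.6015 − 1)/(6 − 1) = 1.6015/5 = 0.3203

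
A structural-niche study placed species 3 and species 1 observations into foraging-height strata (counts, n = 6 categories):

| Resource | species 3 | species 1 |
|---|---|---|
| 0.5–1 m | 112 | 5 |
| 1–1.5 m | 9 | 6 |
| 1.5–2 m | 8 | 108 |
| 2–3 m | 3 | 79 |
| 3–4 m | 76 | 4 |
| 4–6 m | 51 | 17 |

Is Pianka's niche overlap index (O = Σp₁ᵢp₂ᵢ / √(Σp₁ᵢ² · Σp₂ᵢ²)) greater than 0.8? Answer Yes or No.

No

Proportions for species 3 (n=259): 112/259=0.4324, 9/259=0.0347, 8/259=0.0309, 3/259=0.0116, 76/259=0.2934, 51/259=0.1969
Proportions for species 1 (n=219): 5/219=0.0228, 6/219=0.0274, 108/219=0.4932, 79/219=0.3607, 4/219=0.0183, 17/219=0.0776
Σ p₁ᵢp₂ᵢ = 0.009859 + 0.000951 + 0.015240 + 0.004184 + 0.005369 + 0.015279 = 0.050882
Σp_1ᵢ² = 0.4324² + 0.0347² + 0.0309² + 0.0116² + 0.2934² + 0.1969² = 0.186970 + 0.001204 + 0.000955 + 0.000135 + 0.086084 + 0.038770 = 0.314118
Σp_2ᵢ² = 0.0228² + 0.0274² + 0.4932² + 0.3607² + 0.0183² + 0.0776² = 0.000520 + 0.000751 + 0.243246 + 0.130104 + 0.000335 + 0.006022 = 0.380978
O = 0.050882 / √(0.314118 × 0.380978) = 0.050882 / 0.3459365 = 0.1471
O = 0.1471 < 0.8 → No.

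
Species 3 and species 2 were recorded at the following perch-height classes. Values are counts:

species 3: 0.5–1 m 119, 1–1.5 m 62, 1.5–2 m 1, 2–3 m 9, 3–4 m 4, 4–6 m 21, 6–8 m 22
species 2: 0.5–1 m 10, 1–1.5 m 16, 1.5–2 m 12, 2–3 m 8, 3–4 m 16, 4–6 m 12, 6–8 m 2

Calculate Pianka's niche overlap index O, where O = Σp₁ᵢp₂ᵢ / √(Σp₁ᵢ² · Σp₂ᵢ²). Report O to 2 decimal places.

0.61

Proportions for species 3 (n=238): 119/238=0.5000, 62/238=0.2605, 1/238=0.0042, 9/238=0.0378, 4/238=0.0168, 21/238=0.0882, 22/238=0.0924
Proportions for species 2 (n=76): 10/76=0.1316, 16/76=0.2105, 12/76=0.1579, 8/76=0.1053, 16/76=0.2105, 12/76=0.1579, 2/76=0.0263
Σ p₁ᵢp₂ᵢ = 0.065800 + 0.054835 + 0.000663 + 0.003980 + 0.003536 + 0.013927 + 0.002430 = 0.145171
Σp_1ᵢ² = 0.5000² + 0.2605² + 0.0042² + 0.0378² + 0.0168² + 0.0882² + 0.0924² = 0.250000 + 0.067860 + 0.000018 + 0.001429 + 0.000282 + 0.007779 + 0.008538 = 0.335906
Σp_2ᵢ² = 0.1316² + 0.2105² + 0.1579² + 0.1053² + 0.2105² + 0.1579² + 0.0263² = 0.017319 + 0.044310 + 0.024932 + 0.011088 + 0.044310 + 0.024932 + 0.000692 = 0.167583
O = 0.145171 / √(0.335906 × 0.167583) = 0.145171 / 0.2372596 = 0.6119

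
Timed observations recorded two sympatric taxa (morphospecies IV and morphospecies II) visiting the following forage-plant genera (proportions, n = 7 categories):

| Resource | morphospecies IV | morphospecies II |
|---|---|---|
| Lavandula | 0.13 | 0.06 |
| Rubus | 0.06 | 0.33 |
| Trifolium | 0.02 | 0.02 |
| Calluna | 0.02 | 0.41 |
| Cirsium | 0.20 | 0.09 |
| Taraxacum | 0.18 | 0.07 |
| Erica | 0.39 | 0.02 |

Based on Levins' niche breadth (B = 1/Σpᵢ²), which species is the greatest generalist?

morphospecies IV

Σp_IVᵢ² = 0.13² + 0.06² + 0.02² + 0.02² + 0.20² + 0.18² + 0.39² = 0.0169 + 0.0036 + 0.0004 + 0.0004 + 0.0400 + 0.0324 + 0.1521 = 0.2458
B_IV = 1 / 0.2458 = 4.0683
Σp_IIᵢ² = 0.06² + 0.33² + 0.02² + 0.41² + 0.09² + 0.07² + 0.02² = 0.0036 + 0.1089 + 0.0004 + 0.1681 + 0.0081 + 0.0049 + 0.0004 = 0.2944
B_II = 1 / 0.2944 = 3.3967
Highest B → broadest niche (most generalist): morphospecies IV (B = 4.07).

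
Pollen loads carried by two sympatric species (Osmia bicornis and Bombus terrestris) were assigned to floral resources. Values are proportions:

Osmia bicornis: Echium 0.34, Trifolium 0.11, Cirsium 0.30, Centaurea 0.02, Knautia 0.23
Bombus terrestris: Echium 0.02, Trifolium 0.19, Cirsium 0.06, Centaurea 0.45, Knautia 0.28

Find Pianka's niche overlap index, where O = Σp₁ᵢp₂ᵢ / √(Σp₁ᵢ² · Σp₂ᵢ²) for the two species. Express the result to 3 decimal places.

0.404

Σ p₁ᵢp₂ᵢ = 0.0068 + 0.0209 + 0.0180 + 0.0090 + 0.0644 = 0.1191
Σp_1ᵢ² = 0.34² + 0.11² + 0.30² + 0.02² + 0.23² = 0.1156 + 0.0121 + 0.0900 + 0.0004 + 0.0529 = 0.2710
Σp_2ᵢ² = 0.02² + 0.19² + 0.06² + 0.45² + 0.28² = 0.0004 + 0.0361 + 0.0036 + 0.2025 + 0.0784 = 0.3210
O = 0.1191 / √(0.2710 × 0.3210) = 0.1191 / 0.294942 = 0.40381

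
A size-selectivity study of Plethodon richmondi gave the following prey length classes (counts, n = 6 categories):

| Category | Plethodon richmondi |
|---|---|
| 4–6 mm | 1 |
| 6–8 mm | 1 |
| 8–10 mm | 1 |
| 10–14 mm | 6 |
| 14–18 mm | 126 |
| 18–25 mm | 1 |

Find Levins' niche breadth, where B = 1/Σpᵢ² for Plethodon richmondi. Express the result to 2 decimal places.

1.16

Proportions for Plethodon richmondi (n=136): 1/136=0.0074, 1/136=0.0074, 1/136=0.0074, 6/136=0.0441, 126/136=0.9265, 1/136=0.0074
Σpᵢ² = 0.0074² + 0.0074² + 0.0074² + 0.0441² + 0.9265² + 0.0074² = 0.000055 + 0.000055 + 0.000055 + 0.001945 + 0.858402 + 0.000055 = 0.860567
B = 1 / 0.860567 = 1.1620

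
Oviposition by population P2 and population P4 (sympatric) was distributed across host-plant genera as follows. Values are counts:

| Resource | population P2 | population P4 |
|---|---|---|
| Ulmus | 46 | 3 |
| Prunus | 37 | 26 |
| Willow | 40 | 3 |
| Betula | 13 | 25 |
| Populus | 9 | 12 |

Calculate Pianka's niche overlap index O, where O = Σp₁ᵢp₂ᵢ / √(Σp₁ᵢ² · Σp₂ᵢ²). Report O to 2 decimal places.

0.59

Proportions for population P2 (n=145): 46/145=0.3172, 37/145=0.2552, 40/145=0.2759, 13/145=0.0897, 9/145=0.0621
Proportions for population P4 (n=69): 3/69=0.0435, 26/69=0.3768, 3/69=0.0435, 25/69=0.3623, 12/69=0.1739
Σ p₁ᵢp₂ᵢ = 0.013798 + 0.096159 + 0.012002 + 0.032498 + 0.010799 = 0.165256
Σp_1ᵢ² = 0.3172² + 0.2552² + 0.2759² + 0.0897² + 0.0621² = 0.100616 + 0.065127 + 0.076121 + 0.008046 + 0.003856 = 0.253766
Σp_2ᵢ² = 0.0435² + 0.3768² + 0.0435² + 0.3623² + 0.1739² = 0.001892 + 0.141978 + 0.001892 + 0.131261 + 0.030241 = 0.307264
O = 0.165256 / √(0.253766 × 0.307264) = 0.165256 / 0.2792367 = 0.5918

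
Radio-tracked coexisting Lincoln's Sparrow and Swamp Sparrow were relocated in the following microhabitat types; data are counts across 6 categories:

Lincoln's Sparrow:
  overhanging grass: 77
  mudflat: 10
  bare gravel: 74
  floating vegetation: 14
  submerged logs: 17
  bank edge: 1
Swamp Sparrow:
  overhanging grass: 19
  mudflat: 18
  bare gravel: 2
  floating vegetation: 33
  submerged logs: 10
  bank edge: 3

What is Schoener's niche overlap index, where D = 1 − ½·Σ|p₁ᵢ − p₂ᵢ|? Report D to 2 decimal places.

Proportions for Lincoln's Sparrow (n=193): 77/193=0.3990, 10/193=0.0518, 74/193=0.3834, 14/193=0.0725, 17/193=0.0881, 1/193=0.0052
Proportions for Swamp Sparrow (n=85): 19/85=0.2235, 18/85=0.2118, 2/85=0.0235, 33/85=0.3882, 10/85=0.1176, 3/85=0.0353
Σ|p₁ᵢ − p₂ᵢ| = 0.1755 + 0.1600 + 0.3599 + 0.3157 + 0.0295 + 0.0301 = 1.0707
D = 1 − ½ × 1.0707 = 1 − 0.53535 = 0.46465

0.46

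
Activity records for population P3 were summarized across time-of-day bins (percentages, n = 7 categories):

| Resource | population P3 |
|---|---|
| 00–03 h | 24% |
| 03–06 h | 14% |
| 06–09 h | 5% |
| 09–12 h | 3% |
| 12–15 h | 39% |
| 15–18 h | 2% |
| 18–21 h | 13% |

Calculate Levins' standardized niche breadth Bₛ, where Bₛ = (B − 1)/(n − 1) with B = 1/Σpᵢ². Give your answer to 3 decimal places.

Convert percentages to proportions (divide by 100).
Σpᵢ² = 0.24² + 0.14² + 0.05² + 0.03² + 0.39² + 0.02² + 0.13² = 0.0576 + 0.0196 + 0.0025 + 0.0009 + 0.1521 + 0.0004 + 0.0169 = 0.2500
B = 1 / 0.2500 = 4.00000
Bₛ = (B − 1)/(n − 1) = (4.00000 − 1)/(7 − 1) = 3.00000/6 = 0.50000

0.500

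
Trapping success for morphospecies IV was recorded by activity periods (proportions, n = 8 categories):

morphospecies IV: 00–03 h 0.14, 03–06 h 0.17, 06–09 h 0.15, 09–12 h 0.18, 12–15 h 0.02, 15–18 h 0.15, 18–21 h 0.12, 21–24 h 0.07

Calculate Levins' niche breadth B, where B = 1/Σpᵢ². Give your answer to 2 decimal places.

6.87

Σpᵢ² = 0.14² + 0.17² + 0.15² + 0.18² + 0.02² + 0.15² + 0.12² + 0.07² = 0.0196 + 0.0289 + 0.0225 + 0.0324 + 0.0004 + 0.0225 + 0.0144 + 0.0049 = 0.1456
B = 1 / 0.1456 = 6.8681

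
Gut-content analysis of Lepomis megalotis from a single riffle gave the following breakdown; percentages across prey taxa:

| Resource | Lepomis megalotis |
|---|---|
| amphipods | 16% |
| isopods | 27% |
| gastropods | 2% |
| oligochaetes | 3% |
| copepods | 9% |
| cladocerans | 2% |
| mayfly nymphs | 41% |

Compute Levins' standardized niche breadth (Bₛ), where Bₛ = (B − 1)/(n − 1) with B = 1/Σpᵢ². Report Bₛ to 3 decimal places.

Convert percentages to proportions (divide by 100).
Σpᵢ² = 0.16² + 0.27² + 0.02² + 0.03² + 0.09² + 0.02² + 0.41² = 0.0256 + 0.0729 + 0.0004 + 0.0009 + 0.0081 + 0.0004 + 0.1681 = 0.2764
B = 1 / 0.2764 = 3.61795
Bₛ = (B − 1)/(n − 1) = (3.61795 − 1)/(7 − 1) = 2.61795/6 = 0.43633

0.436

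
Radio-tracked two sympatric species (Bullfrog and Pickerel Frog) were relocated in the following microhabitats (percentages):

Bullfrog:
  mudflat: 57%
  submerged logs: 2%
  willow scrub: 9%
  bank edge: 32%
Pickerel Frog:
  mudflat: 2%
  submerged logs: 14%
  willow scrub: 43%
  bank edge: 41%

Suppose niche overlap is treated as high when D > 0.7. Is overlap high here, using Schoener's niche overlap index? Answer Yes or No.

No

Convert percentages to proportions (divide by 100).
Σ|p₁ᵢ − p₂ᵢ| = 0.55 + 0.12 + 0.34 + 0.09 = 1.10
D = 1 − ½ × 1.10 = 1 − 0.550 = 0.4500
D = 0.4500 < 0.7 → No.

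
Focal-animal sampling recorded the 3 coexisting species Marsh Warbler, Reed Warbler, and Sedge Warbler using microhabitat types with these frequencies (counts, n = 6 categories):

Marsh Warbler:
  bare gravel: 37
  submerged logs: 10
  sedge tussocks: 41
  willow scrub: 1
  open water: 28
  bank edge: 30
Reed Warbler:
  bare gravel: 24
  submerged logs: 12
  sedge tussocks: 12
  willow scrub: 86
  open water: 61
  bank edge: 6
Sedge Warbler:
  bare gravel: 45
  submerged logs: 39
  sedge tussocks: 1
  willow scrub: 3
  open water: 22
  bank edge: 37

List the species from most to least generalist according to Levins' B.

Proportions for Marsh Warbler (n=147): 37/147=0.2517, 10/147=0.0680, 41/147=0.2789, 1/147=0.0068, 28/147=0.1905, 30/147=0.2041
Proportions for Reed Warbler (n=201): 24/201=0.1194, 12/201=0.0597, 12/201=0.0597, 86/201=0.4279, 61/201=0.3035, 6/201=0.0299
Proportions for Sedge Warbler (n=147): 45/147=0.3061, 39/147=0.2653, 1/147=0.0068, 3/147=0.0204, 22/147=0.1497, 37/147=0.2517
Σp_Marsᵢ² = 0.2517² + 0.0680² + 0.2789² + 0.0068² + 0.1905² + 0.2041² = 0.063353 + 0.004624 + 0.077785 + 0.000046 + 0.036290 + 0.041657 = 0.223755
B_Mars = 1 / 0.223755 = 4.4692
Σp_Reedᵢ² = 0.1194² + 0.0597² + 0.0597² + 0.4279² + 0.3035² + 0.0299² = 0.014256 + 0.003564 + 0.003564 + 0.183098 + 0.092112 + 0.000894 = 0.297488
B_Reed = 1 / 0.297488 = 3.3615
Σp_Sedgᵢ² = 0.3061² + 0.2653² + 0.0068² + 0.0204² + 0.1497² + 0.2517² = 0.093697 + 0.070384 + 0.000046 + 0.000416 + 0.022410 + 0.063353 = 0.250306
B_Sedg = 1 / 0.250306 = 3.9951
Ranking by B (broadest → narrowest): Marsh Warbler (4.47) > Sedge Warbler (4.00) > Reed Warbler (3.36)

Marsh Warbler > Sedge Warbler > Reed Warbler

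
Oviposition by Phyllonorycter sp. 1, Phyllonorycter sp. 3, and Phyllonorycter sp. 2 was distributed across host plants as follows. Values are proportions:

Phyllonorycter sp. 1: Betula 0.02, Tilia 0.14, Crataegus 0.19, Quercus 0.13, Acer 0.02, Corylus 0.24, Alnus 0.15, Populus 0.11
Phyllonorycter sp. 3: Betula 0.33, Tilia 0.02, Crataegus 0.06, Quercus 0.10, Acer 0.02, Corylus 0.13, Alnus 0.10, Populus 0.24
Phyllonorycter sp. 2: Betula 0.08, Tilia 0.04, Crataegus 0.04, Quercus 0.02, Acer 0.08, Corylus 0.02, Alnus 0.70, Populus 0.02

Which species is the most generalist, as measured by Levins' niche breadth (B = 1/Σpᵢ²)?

Σp_1ᵢ² = 0.02² + 0.14² + 0.19² + 0.13² + 0.02² + 0.24² + 0.15² + 0.11² = 0.0004 + 0.0196 + 0.0361 + 0.0169 + 0.0004 + 0.0576 + 0.0225 + 0.0121 = 0.1656
B_1 = 1 / 0.1656 = 6.0386
Σp_3ᵢ² = 0.33² + 0.02² + 0.06² + 0.10² + 0.02² + 0.13² + 0.10² + 0.24² = 0.1089 + 0.0004 + 0.0036 + 0.0100 + 0.0004 + 0.0169 + 0.0100 + 0.0576 = 0.2078
B_3 = 1 / 0.2078 = 4.8123
Σp_2ᵢ² = 0.08² + 0.04² + 0.04² + 0.02² + 0.08² + 0.02² + 0.70² + 0.02² = 0.0064 + 0.0016 + 0.0016 + 0.0004 + 0.0064 + 0.0004 + 0.4900 + 0.0004 = 0.5072
B_2 = 1 / 0.5072 = 1.9716
Highest B → broadest niche (most generalist): Phyllonorycter sp. 1 (B = 6.04).

Phyllonorycter sp. 1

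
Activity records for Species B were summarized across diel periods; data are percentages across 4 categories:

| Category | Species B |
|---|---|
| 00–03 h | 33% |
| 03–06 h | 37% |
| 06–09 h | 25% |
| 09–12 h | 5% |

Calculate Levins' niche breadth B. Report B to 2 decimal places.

Convert percentages to proportions (divide by 100).
Σpᵢ² = 0.33² + 0.37² + 0.25² + 0.05² = 0.1089 + 0.1369 + 0.0625 + 0.0025 = 0.3108
B = 1 / 0.3108 = 3.2175

3.22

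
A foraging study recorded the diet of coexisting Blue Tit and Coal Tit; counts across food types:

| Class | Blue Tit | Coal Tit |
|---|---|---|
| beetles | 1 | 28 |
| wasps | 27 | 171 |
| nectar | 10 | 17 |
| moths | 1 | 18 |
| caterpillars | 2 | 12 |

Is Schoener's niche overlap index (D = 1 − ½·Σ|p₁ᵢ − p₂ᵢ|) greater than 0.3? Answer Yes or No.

Yes

Proportions for Blue Tit (n=41): 1/41=0.0244, 27/41=0.6585, 10/41=0.2439, 1/41=0.0244, 2/41=0.0488
Proportions for Coal Tit (n=246): 28/246=0.1138, 171/246=0.6951, 17/246=0.0691, 18/246=0.0732, 12/246=0.0488
Σ|p₁ᵢ − p₂ᵢ| = 0.0894 + 0.0366 + 0.1748 + 0.0488 + 0.0000 = 0.3496
D = 1 − ½ × 0.3496 = 1 − 0.17480 = 0.82520
D = 0.82520 > 0.3 → Yes.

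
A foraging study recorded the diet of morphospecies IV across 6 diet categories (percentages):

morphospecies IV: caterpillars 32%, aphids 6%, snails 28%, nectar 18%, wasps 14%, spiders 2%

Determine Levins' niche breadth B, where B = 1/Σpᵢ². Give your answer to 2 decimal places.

4.22

Convert percentages to proportions (divide by 100).
Σpᵢ² = 0.32² + 0.06² + 0.28² + 0.18² + 0.14² + 0.02² = 0.1024 + 0.0036 + 0.0784 + 0.0324 + 0.0196 + 0.0004 = 0.2368
B = 1 / 0.2368 = 4.2230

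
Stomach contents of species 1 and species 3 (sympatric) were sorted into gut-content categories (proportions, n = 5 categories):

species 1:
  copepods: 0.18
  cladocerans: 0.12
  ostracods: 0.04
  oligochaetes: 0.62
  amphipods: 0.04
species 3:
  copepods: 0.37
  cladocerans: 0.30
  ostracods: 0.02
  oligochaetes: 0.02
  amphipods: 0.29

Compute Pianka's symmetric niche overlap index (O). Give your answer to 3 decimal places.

Σ p₁ᵢp₂ᵢ = 0.0666 + 0.0360 + 0.0008 + 0.0124 + 0.0116 = 0.1274
Σp_1ᵢ² = 0.18² + 0.12² + 0.04² + 0.62² + 0.04² = 0.0324 + 0.0144 + 0.0016 + 0.3844 + 0.0016 = 0.4344
Σp_2ᵢ² = 0.37² + 0.30² + 0.02² + 0.02² + 0.29² = 0.1369 + 0.0900 + 0.0004 + 0.0004 + 0.0841 = 0.3118
O = 0.1274 / √(0.4344 × 0.3118) = 0.1274 / 0.368030 = 0.34617

0.346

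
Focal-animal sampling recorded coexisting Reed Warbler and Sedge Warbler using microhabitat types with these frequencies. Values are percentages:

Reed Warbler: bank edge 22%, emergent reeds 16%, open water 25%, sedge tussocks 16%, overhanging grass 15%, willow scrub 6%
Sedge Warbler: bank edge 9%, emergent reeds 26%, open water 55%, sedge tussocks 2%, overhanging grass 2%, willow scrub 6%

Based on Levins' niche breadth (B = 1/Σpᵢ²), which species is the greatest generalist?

Convert percentages to proportions (divide by 100).
Σp_Reedᵢ² = 0.22² + 0.16² + 0.25² + 0.16² + 0.15² + 0.06² = 0.0484 + 0.0256 + 0.0625 + 0.0256 + 0.0225 + 0.0036 = 0.1882
B_Reed = 1 / 0.1882 = 5.3135
Σp_Sedgᵢ² = 0.09² + 0.26² + 0.55² + 0.02² + 0.02² + 0.06² = 0.0081 + 0.0676 + 0.3025 + 0.0004 + 0.0004 + 0.0036 = 0.3826
B_Sedg = 1 / 0.3826 = 2.6137
Highest B → broadest niche (most generalist): Reed Warbler (B = 5.31).

Reed Warbler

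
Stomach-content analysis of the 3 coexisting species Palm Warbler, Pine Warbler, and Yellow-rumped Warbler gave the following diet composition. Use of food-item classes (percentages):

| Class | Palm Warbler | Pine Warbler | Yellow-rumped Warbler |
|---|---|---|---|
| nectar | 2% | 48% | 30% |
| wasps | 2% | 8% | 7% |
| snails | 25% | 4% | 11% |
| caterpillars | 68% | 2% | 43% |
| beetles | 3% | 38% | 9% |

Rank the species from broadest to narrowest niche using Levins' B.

Convert percentages to proportions (divide by 100).
Σp_Palmᵢ² = 0.02² + 0.02² + 0.25² + 0.68² + 0.03² = 0.0004 + 0.0004 + 0.0625 + 0.4624 + 0.0009 = 0.5266
B_Palm = 1 / 0.5266 = 1.8990
Σp_Pineᵢ² = 0.48² + 0.08² + 0.04² + 0.02² + 0.38² = 0.2304 + 0.0064 + 0.0016 + 0.0004 + 0.1444 = 0.3832
B_Pine = 1 / 0.3832 = 2.6096
Σp_Yellᵢ² = 0.30² + 0.07² + 0.11² + 0.43² + 0.09² = 0.0900 + 0.0049 + 0.0121 + 0.1849 + 0.0081 = 0.3000
B_Yell = 1 / 0.3000 = 3.3333
Ranking by B (broadest → narrowest): Yellow-rumped Warbler (3.33) > Pine Warbler (2.61) > Palm Warbler (1.90)

Yellow-rumped Warbler > Pine Warbler > Palm Warbler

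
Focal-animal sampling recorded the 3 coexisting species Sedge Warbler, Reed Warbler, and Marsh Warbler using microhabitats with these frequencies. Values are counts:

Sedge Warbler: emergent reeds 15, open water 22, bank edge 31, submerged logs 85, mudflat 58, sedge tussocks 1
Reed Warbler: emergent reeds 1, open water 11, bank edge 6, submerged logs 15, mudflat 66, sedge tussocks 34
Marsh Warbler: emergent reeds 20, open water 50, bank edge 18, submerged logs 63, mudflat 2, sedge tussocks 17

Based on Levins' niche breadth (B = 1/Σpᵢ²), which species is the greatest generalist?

Proportions for Sedge Warbler (n=212): 15/212=0.0708, 22/212=0.1038, 31/212=0.1462, 85/212=0.4009, 58/212=0.2736, 1/212=0.0047
Proportions for Reed Warbler (n=133): 1/133=0.0075, 11/133=0.0827, 6/133=0.0451, 15/133=0.1128, 66/133=0.4962, 34/133=0.2556
Proportions for Marsh Warbler (n=170): 20/170=0.1176, 50/170=0.2941, 18/170=0.1059, 63/170=0.3706, 2/170=0.0118, 17/170=0.1000
Σp_Sedgᵢ² = 0.0708² + 0.1038² + 0.1462² + 0.4009² + 0.2736² + 0.0047² = 0.005013 + 0.010774 + 0.021374 + 0.160721 + 0.074857 + 0.000022 = 0.272761
B_Sedg = 1 / 0.272761 = 3.6662
Σp_Reedᵢ² = 0.0075² + 0.0827² + 0.0451² + 0.1128² + 0.4962² + 0.2556² = 0.000056 + 0.006839 + 0.002034 + 0.012724 + 0.246214 + 0.065331 = 0.333198
B_Reed = 1 / 0.333198 = 3.0012
Σp_Marsᵢ² = 0.1176² + 0.2941² + 0.1059² + 0.3706² + 0.0118² + 0.1000² = 0.013830 + 0.086495 + 0.011215 + 0.137344 + 0.000139 + 0.010000 = 0.259023
B_Mars = 1 / 0.259023 = 3.8607
Highest B → broadest niche (most generalist): Marsh Warbler (B = 3.86).

Marsh Warbler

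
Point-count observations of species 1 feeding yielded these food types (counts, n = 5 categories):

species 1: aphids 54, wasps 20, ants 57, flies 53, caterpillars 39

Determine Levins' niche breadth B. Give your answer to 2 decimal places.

Proportions for species 1 (n=223): 54/223=0.2422, 20/223=0.0897, 57/223=0.2556, 53/223=0.2377, 39/223=0.1749
Σpᵢ² = 0.2422² + 0.0897² + 0.2556² + 0.2377² + 0.1749² = 0.058661 + 0.008046 + 0.065331 + 0.056501 + 0.030590 = 0.219129
B = 1 / 0.219129 = 4.5635

4.56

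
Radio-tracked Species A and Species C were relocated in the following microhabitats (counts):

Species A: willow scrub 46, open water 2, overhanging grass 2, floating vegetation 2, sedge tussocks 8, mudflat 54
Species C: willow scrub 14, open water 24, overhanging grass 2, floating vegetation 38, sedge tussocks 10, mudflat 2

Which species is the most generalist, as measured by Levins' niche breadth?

Species C

Proportions for Species A (n=114): 46/114=0.4035, 2/114=0.0175, 2/114=0.0175, 2/114=0.0175, 8/114=0.0702, 54/114=0.4737
Proportions for Species C (n=90): 14/90=0.1556, 24/90=0.2667, 2/90=0.0222, 38/90=0.4222, 10/90=0.1111, 2/90=0.0222
Σp_Aᵢ² = 0.4035² + 0.0175² + 0.0175² + 0.0175² + 0.0702² + 0.4737² = 0.162812 + 0.000306 + 0.000306 + 0.000306 + 0.004928 + 0.224392 = 0.393050
B_A = 1 / 0.393050 = 2.5442
Σp_Cᵢ² = 0.1556² + 0.2667² + 0.0222² + 0.4222² + 0.1111² + 0.0222² = 0.024211 + 0.071129 + 0.000493 + 0.178253 + 0.012343 + 0.000493 = 0.286922
B_C = 1 / 0.286922 = 3.4853
Highest B → broadest niche (most generalist): Species C (B = 3.49).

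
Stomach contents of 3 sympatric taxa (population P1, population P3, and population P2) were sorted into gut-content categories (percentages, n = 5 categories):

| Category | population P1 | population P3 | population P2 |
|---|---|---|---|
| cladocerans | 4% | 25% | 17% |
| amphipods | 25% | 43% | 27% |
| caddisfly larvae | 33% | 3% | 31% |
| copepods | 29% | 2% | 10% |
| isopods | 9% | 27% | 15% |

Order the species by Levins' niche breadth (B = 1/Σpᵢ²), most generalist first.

Convert percentages to proportions (divide by 100).
Σp_P1ᵢ² = 0.04² + 0.25² + 0.33² + 0.29² + 0.09² = 0.0016 + 0.0625 + 0.1089 + 0.0841 + 0.0081 = 0.2652
B_P1 = 1 / 0.2652 = 3.7707
Σp_P3ᵢ² = 0.25² + 0.43² + 0.03² + 0.02² + 0.27² = 0.0625 + 0.1849 + 0.0009 + 0.0004 + 0.0729 = 0.3216
B_P3 = 1 / 0.3216 = 3.1095
Σp_P2ᵢ² = 0.17² + 0.27² + 0.31² + 0.10² + 0.15² = 0.0289 + 0.0729 + 0.0961 + 0.0100 + 0.0225 = 0.2304
B_P2 = 1 / 0.2304 = 4.3403
Ranking by B (broadest → narrowest): population P2 (4.34) > population P1 (3.77) > population P3 (3.11)

population P2 > population P1 > population P3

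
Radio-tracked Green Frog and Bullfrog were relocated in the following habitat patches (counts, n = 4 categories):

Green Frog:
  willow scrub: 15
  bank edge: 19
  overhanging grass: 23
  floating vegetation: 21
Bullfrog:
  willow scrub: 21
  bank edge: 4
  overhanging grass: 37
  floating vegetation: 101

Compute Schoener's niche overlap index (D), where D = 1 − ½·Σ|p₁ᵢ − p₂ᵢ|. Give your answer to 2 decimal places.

Proportions for Green Frog (n=78): 15/78=0.1923, 19/78=0.2436, 23/78=0.2949, 21/78=0.2692
Proportions for Bullfrog (n=163): 21/163=0.1288, 4/163=0.0245, 37/163=0.2270, 101/163=0.6196
Σ|p₁ᵢ − p₂ᵢ| = 0.0635 + 0.2191 + 0.0679 + 0.3504 = 0.7009
D = 1 − ½ × 0.7009 = 1 − 0.35045 = 0.64955

0.65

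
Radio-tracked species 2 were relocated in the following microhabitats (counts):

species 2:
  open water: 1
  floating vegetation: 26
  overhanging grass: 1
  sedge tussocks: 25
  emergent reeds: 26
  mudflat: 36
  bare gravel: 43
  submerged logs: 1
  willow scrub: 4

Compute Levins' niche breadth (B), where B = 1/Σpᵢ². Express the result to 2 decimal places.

5.17

Proportions for species 2 (n=163): 1/163=0.0061, 26/163=0.1595, 1/163=0.0061, 25/163=0.1534, 26/163=0.1595, 36/163=0.2209, 43/163=0.2638, 1/163=0.0061, 4/163=0.0245
Σpᵢ² = 0.0061² + 0.1595² + 0.0061² + 0.1534² + 0.1595² + 0.2209² + 0.2638² + 0.0061² + 0.0245² = 0.000037 + 0.025440 + 0.000037 + 0.023532 + 0.025440 + 0.048797 + 0.069590 + 0.000037 + 0.000600 = 0.193510
B = 1 / 0.193510 = 5.1677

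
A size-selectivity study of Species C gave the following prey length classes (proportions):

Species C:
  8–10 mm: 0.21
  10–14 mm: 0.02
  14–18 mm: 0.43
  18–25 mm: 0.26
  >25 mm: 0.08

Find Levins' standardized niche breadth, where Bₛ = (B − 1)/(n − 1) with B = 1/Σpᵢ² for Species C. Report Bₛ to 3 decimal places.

Σpᵢ² = 0.21² + 0.02² + 0.43² + 0.26² + 0.08² = 0.0441 + 0.0004 + 0.1849 + 0.0676 + 0.0064 = 0.3034
B = 1 / 0.3034 = 3.29598
Bₛ = (B − 1)/(n − 1) = (3.29598 − 1)/(5 − 1) = 2.29598/4 = 0.57400

0.574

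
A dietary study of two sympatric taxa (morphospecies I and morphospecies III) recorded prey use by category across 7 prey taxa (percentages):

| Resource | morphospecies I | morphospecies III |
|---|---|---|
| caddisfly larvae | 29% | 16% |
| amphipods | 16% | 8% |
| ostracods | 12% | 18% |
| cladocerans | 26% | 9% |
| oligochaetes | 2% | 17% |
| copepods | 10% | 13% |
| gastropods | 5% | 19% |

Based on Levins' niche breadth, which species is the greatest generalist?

Convert percentages to proportions (divide by 100).
Σp_Iᵢ² = 0.29² + 0.16² + 0.12² + 0.26² + 0.02² + 0.10² + 0.05² = 0.0841 + 0.0256 + 0.0144 + 0.0676 + 0.0004 + 0.0100 + 0.0025 = 0.2046
B_I = 1 / 0.2046 = 4.8876
Σp_IIIᵢ² = 0.16² + 0.08² + 0.18² + 0.09² + 0.17² + 0.13² + 0.19² = 0.0256 + 0.0064 + 0.0324 + 0.0081 + 0.0289 + 0.0169 + 0.0361 = 0.1544
B_III = 1 / 0.1544 = 6.4767
Highest B → broadest niche (most generalist): morphospecies III (B = 6.48).

morphospecies III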